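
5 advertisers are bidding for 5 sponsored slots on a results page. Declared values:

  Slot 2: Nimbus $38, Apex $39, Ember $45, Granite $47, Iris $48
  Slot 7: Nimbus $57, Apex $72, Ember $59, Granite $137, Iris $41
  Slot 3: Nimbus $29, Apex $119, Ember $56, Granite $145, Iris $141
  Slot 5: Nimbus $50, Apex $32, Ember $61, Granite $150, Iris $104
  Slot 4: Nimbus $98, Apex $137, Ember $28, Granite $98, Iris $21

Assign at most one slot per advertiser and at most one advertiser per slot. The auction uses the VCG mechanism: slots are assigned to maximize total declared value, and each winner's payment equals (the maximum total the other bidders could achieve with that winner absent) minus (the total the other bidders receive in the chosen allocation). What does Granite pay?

Efficient allocation: Nimbus→Slot 7 ($57), Apex→Slot 4 ($137), Ember→Slot 2 ($45), Granite→Slot 5 ($150), Iris→Slot 3 ($141); total welfare W = $530.
Granite receives Slot 5 at value $150, so the others get W − 150 = $380.
Without Granite: best allocation of the remaining 4 bidders over all 5 slots is Nimbus→Slot 7 ($57), Apex→Slot 4 ($137), Ember→Slot 5 ($61), Iris→Slot 3 ($141), total $396.
VCG payment = (others' best without Granite) − (others' welfare with Granite) = 396 − 380 = $16.

Granite pays $16.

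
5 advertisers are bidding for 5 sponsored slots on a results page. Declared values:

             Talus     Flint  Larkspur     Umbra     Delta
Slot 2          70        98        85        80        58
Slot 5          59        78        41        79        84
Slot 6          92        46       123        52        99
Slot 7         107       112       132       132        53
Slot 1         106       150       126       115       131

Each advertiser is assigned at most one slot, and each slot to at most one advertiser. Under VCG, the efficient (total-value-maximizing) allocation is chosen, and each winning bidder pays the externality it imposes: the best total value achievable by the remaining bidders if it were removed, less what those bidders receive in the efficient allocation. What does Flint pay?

Efficient allocation: Talus→Slot 2 ($70), Flint→Slot 1 ($150), Larkspur→Slot 6 ($123), Umbra→Slot 7 ($132), Delta→Slot 5 ($84); total welfare W = $559.
Flint receives Slot 1 at value $150, so the others get W − 150 = $409.
Without Flint: best allocation of the remaining 4 bidders over all 5 slots is Talus→Slot 2 ($70), Larkspur→Slot 6 ($123), Umbra→Slot 7 ($132), Delta→Slot 1 ($131), total $456.
VCG payment = (others' best without Flint) − (others' welfare with Flint) = 456 − 409 = $47.

Flint pays $47.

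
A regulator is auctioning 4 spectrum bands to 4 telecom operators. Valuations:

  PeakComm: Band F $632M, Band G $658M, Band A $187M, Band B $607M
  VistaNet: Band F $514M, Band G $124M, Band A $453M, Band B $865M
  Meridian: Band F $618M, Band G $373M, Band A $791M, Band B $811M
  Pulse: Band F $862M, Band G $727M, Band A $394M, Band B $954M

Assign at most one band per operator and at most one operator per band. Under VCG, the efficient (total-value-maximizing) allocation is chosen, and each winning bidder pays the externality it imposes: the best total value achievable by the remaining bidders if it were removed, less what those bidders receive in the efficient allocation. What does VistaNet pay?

Efficient allocation: PeakComm→Band G ($658M), VistaNet→Band B ($865M), Meridian→Band A ($791M), Pulse→Band F ($862M); total welfare W = $3176M.
VistaNet receives Band B at value $865M, so the others get W − 865 = $2311M.
Without VistaNet: best allocation of the remaining 3 bidders over all 4 bands is PeakComm→Band G ($658M), Meridian→Band A ($791M), Pulse→Band B ($954M), total $2403M.
VCG payment = (others' best without VistaNet) − (others' welfare with VistaNet) = 2403 − 2311 = $92M.

VistaNet pays $92M.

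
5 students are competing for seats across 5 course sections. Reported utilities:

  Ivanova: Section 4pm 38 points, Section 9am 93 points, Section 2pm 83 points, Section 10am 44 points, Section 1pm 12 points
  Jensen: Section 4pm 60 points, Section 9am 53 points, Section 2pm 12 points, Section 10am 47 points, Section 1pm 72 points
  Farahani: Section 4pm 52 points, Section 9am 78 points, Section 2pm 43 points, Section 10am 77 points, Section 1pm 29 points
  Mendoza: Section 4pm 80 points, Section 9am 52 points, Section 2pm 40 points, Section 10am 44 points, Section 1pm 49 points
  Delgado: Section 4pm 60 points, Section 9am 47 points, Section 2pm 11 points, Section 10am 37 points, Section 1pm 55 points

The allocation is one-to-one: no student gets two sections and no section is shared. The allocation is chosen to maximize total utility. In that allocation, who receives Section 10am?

Farahani receives Section 10am.

Treat this as an assignment problem: match each student to one section.
Optimal: Ivanova→Section 2pm (83 points), Jensen→Section 1pm (72 points), Farahani→Section 10am (77 points), Mendoza→Section 4pm (80 points), Delgado→Section 9am (47 points) — total 83+72+77+80+47 = 359 points.
Max-entry greedy (repeatedly take the single best remaining cell) gives 333 points, worse by 26.
No other one-to-one assignment exceeds 359 points.
Farahani's own top section is Section 9am (78 points), but forcing Farahani→Section 9am and reassigning the rest optimally gives only 350 points — worse by 9.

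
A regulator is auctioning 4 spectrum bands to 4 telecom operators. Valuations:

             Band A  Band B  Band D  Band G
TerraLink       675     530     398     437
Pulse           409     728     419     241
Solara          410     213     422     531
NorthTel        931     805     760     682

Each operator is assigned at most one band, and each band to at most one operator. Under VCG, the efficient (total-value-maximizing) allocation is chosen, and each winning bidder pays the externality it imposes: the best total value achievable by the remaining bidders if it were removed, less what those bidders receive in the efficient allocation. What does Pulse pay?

Pulse pays $45M.

Efficient allocation: TerraLink→Band A ($675M), Pulse→Band B ($728M), Solara→Band G ($531M), NorthTel→Band D ($760M); total welfare W = $2694M.
Pulse receives Band B at value $728M, so the others get W − 728 = $1966M.
Without Pulse: best allocation of the remaining 3 bidders over all 4 bands is TerraLink→Band A ($675M), Solara→Band G ($531M), NorthTel→Band B ($805M), total $2011M.
VCG payment = (others' best without Pulse) − (others' welfare with Pulse) = 2011 − 1966 = $45M.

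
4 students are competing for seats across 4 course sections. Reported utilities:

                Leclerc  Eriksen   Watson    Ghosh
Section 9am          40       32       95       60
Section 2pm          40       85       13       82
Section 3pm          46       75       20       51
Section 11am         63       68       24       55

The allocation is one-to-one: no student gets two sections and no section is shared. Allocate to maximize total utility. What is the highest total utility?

Max total: 315 points

Optimal: Leclerc→Section 11am (63 points), Eriksen→Section 3pm (75 points), Watson→Section 9am (95 points), Ghosh→Section 2pm (82 points) — total 63+75+95+82 = 315 points.
Column-greedy (each section in turn goes to its best remaining student) gives 294 points, worse by 21.
Next-best assignment: Leclerc→Section 11am, Eriksen→Section 2pm, Watson→Section 9am, Ghosh→Section 3pm = 294 points.
Swapping Ghosh↔Eriksen (Ghosh→Section 3pm 51 points, Eriksen→Section 2pm 85 points) loses 21.
Checked against all permutations: 315 points is optimal.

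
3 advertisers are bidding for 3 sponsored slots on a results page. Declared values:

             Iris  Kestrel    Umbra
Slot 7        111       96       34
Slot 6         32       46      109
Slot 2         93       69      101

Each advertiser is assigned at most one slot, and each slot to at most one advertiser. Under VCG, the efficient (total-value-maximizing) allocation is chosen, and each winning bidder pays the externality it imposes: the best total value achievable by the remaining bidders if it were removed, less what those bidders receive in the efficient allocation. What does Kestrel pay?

Efficient allocation: Iris→Slot 2 ($93), Kestrel→Slot 7 ($96), Umbra→Slot 6 ($109); total welfare W = $298.
Kestrel receives Slot 7 at value $96, so the others get W − 96 = $202.
Without Kestrel: best allocation of the remaining 2 bidders over all 3 slots is Iris→Slot 7 ($111), Umbra→Slot 6 ($109), total $220.
VCG payment = (others' best without Kestrel) − (others' welfare with Kestrel) = 220 − 202 = $18.

Kestrel pays $18.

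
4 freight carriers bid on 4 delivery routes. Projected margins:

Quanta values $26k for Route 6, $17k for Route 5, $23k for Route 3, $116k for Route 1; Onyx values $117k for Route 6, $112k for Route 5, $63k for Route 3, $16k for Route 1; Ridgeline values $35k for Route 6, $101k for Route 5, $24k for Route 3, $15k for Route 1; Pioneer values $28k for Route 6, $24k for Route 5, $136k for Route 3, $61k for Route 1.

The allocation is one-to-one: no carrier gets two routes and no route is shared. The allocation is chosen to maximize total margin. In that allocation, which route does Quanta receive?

Quanta receives Route 1.

This is a one-to-one assignment (maximum-weight bipartite matching).
Optimal: Quanta→Route 1 ($116k), Onyx→Route 6 ($117k), Ridgeline→Route 5 ($101k), Pioneer→Route 3 ($136k) — total 116+117+101+136 = $470k.
Swapping Onyx↔Ridgeline (Onyx→Route 5 $112k, Ridgeline→Route 6 $35k) loses 71.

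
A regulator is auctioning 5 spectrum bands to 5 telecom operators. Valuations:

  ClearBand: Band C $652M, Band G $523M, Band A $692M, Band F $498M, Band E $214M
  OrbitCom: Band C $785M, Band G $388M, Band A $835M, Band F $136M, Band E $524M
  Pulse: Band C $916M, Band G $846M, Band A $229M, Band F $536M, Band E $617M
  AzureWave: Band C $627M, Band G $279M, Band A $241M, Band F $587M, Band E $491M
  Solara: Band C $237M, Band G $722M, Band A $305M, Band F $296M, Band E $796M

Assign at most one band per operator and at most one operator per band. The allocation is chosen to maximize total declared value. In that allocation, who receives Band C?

ClearBand receives Band C.

Optimal: ClearBand→Band C ($652M), OrbitCom→Band A ($835M), Pulse→Band G ($846M), AzureWave→Band F ($587M), Solara→Band E ($796M) — total 652+835+846+587+796 = $3716M.
Max-entry greedy (repeatedly take the single best remaining cell) gives $3657M, worse by 59.
Next-best assignment: ClearBand→Band A, OrbitCom→Band C, Pulse→Band G, AzureWave→Band F, Solara→Band E = $3706M.
Swapping ClearBand↔Pulse (ClearBand→Band G $523M, Pulse→Band C $916M) loses 59.
No other one-to-one assignment exceeds $3716M.
ClearBand's own top band is Band A ($692M), but forcing ClearBand→Band A and reassigning the rest optimally gives only $3706M — worse by 10.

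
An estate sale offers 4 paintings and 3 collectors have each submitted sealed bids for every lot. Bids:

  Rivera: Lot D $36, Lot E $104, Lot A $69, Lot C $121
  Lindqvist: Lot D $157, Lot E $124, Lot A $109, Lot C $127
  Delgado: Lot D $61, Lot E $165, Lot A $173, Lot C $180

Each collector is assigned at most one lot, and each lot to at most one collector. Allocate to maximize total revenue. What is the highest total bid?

Max total: $451

Optimal: Rivera→Lot C ($121), Lindqvist→Lot D ($157), Delgado→Lot A ($173) — total 121+157+173 = $451.
Column-greedy (each lot in turn goes to its best remaining collector) gives $391, worse by 60.
Swapping Delgado↔Lindqvist (Delgado→Lot D $61, Lindqvist→Lot A $109) loses 160.
Checked against all permutations: $451 is optimal.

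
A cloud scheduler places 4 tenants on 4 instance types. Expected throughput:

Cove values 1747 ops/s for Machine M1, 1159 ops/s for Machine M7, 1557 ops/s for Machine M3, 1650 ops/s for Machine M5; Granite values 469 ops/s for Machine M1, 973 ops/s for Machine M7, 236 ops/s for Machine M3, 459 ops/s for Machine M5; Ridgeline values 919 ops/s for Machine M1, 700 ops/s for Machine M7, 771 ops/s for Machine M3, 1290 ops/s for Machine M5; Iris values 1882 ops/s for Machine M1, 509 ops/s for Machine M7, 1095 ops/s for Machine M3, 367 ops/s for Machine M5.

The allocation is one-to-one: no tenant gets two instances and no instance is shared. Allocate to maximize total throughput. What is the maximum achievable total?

Optimal: Cove→Machine M3 (1557 ops/s), Granite→Machine M7 (973 ops/s), Ridgeline→Machine M5 (1290 ops/s), Iris→Machine M1 (1882 ops/s) — total 1557+973+1290+1882 = 5702 ops/s.
Max-entry greedy (repeatedly take the single best remaining cell) gives 5276 ops/s, worse by 426.
Next-best assignment: Cove→Machine M5, Granite→Machine M7, Ridgeline→Machine M3, Iris→Machine M1 = 5276 ops/s.
Swapping Cove↔Granite (Cove→Machine M7 1159 ops/s, Granite→Machine M3 236 ops/s) loses 1135.
Checked against all permutations: 5702 ops/s is optimal.

Maximum total: 5702 ops/s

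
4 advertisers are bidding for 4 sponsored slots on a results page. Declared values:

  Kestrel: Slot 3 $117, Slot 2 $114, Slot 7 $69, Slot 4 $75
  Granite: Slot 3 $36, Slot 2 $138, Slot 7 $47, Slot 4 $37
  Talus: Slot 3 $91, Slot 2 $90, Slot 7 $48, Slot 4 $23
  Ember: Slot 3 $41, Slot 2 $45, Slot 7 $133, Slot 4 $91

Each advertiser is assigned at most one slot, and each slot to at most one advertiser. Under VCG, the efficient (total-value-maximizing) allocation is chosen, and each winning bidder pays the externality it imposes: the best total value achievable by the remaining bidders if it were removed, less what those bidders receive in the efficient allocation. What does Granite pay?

Granite pays $41.

Efficient allocation: Kestrel→Slot 4 ($75), Granite→Slot 2 ($138), Talus→Slot 3 ($91), Ember→Slot 7 ($133); total welfare W = $437.
Granite receives Slot 2 at value $138, so the others get W − 138 = $299.
Without Granite: best allocation of the remaining 3 bidders over all 4 slots is Kestrel→Slot 3 ($117), Talus→Slot 2 ($90), Ember→Slot 7 ($133), total $340.
VCG payment = (others' best without Granite) − (others' welfare with Granite) = 340 − 299 = $41.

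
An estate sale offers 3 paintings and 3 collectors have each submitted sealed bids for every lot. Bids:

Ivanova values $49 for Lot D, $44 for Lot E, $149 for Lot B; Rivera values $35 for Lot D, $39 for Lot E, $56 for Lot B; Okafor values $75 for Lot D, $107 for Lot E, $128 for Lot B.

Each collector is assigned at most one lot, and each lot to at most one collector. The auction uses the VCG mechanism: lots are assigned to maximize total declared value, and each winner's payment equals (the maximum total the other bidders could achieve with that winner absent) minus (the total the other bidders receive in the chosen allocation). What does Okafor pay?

Okafor pays $4.

Efficient allocation: Ivanova→Lot B ($149), Rivera→Lot D ($35), Okafor→Lot E ($107); total welfare W = $291.
Okafor receives Lot E at value $107, so the others get W − 107 = $184.
Without Okafor: best allocation of the remaining 2 bidders over all 3 lots is Ivanova→Lot B ($149), Rivera→Lot E ($39), total $188.
VCG payment = (others' best without Okafor) − (others' welfare with Okafor) = 188 − 184 = $4.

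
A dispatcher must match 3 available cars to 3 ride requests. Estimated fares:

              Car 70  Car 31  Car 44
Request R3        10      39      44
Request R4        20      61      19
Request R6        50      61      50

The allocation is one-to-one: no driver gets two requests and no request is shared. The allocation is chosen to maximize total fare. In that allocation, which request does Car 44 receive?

Car 44 receives Request R3.

Optimal: Car 70→Request R6 ($50), Car 31→Request R4 ($61), Car 44→Request R3 ($44) — total 50+61+44 = $155.
Swapping Car 31↔Car 44 (Car 31→Request R3 $39, Car 44→Request R4 $19) loses 47.
No other one-to-one assignment exceeds $155.
Car 44's own top request is Request R6 ($50), but forcing Car 44→Request R6 and reassigning the rest optimally gives only $121 — worse by 34.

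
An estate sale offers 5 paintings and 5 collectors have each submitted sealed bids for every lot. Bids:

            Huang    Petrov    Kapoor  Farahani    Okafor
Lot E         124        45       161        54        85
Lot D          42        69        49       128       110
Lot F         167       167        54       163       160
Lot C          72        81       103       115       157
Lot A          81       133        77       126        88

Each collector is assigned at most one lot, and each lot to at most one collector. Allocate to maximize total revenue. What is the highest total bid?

This is a one-to-one assignment (maximum-weight bipartite matching).
Optimal: Huang→Lot F ($167), Petrov→Lot A ($133), Kapoor→Lot E ($161), Farahani→Lot D ($128), Okafor→Lot C ($157) — total 167+133+161+128+157 = $746.
Swapping Okafor↔Huang (Okafor→Lot F $160, Huang→Lot C $72) loses 92.
Checked against all permutations: $746 is optimal.

Maximum total: $746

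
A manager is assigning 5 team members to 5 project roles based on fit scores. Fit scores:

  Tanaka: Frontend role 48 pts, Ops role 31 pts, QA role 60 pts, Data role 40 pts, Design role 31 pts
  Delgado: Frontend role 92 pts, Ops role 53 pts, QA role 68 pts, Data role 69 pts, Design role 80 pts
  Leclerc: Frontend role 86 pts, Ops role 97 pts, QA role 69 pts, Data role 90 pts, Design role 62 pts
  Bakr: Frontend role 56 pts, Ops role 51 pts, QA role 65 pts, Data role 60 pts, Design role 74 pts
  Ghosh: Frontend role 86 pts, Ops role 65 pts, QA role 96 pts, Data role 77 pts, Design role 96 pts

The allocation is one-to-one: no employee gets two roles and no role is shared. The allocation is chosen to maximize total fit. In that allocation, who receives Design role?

Optimal: Tanaka→QA role (60 pts), Delgado→Frontend role (92 pts), Leclerc→Ops role (97 pts), Bakr→Data role (60 pts), Ghosh→Design role (96 pts) — total 60+92+97+60+96 = 405 pts.
Checked against all permutations: 405 pts is optimal.
Ghosh's own top role is QA role (96 pts), but forcing Ghosh→QA role and reassigning the rest optimally gives only 399 pts — worse by 6.

Ghosh receives Design role.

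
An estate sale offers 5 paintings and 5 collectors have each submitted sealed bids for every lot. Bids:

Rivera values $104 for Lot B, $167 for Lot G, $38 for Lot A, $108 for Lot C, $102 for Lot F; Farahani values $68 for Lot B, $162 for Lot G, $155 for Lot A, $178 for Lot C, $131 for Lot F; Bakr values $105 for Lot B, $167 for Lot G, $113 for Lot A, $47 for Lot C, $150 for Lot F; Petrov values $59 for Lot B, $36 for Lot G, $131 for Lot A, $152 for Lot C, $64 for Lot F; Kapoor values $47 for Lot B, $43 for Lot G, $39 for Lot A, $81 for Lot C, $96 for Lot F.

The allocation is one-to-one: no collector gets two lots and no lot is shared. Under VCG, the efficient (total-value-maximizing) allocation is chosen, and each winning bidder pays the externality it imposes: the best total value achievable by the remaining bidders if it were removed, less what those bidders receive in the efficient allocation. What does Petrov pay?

Efficient allocation: Rivera→Lot G ($167), Farahani→Lot C ($178), Bakr→Lot B ($105), Petrov→Lot A ($131), Kapoor→Lot F ($96); total welfare W = $677.
Petrov receives Lot A at value $131, so the others get W − 131 = $546.
Without Petrov: best allocation of the remaining 4 bidders over all 5 lots is Rivera→Lot G ($167), Farahani→Lot C ($178), Bakr→Lot A ($113), Kapoor→Lot F ($96), total $554.
VCG payment = (others' best without Petrov) − (others' welfare with Petrov) = 554 − 546 = $8.

Petrov pays $8.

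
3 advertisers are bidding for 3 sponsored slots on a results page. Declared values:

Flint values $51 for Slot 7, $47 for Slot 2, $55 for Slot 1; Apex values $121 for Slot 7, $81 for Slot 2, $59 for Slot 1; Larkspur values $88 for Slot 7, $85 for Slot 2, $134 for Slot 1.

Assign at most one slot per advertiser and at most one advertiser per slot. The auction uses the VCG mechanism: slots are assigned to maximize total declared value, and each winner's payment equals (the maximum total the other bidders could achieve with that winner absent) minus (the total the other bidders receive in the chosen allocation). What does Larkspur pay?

Larkspur pays $8.

Efficient allocation: Flint→Slot 2 ($47), Apex→Slot 7 ($121), Larkspur→Slot 1 ($134); total welfare W = $302.
Larkspur receives Slot 1 at value $134, so the others get W − 134 = $168.
Without Larkspur: best allocation of the remaining 2 bidders over all 3 slots is Flint→Slot 1 ($55), Apex→Slot 7 ($121), total $176.
VCG payment = (others' best without Larkspur) − (others' welfare with Larkspur) = 176 − 168 = $8.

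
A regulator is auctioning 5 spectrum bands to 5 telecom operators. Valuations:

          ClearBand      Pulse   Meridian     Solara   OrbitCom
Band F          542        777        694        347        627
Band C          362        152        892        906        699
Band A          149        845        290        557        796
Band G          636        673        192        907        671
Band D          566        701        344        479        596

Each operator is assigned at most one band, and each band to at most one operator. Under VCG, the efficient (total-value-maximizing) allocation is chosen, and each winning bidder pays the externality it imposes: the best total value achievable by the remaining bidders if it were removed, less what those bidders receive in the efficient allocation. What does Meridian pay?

Meridian pays $69M.

Efficient allocation: ClearBand→Band D ($566M), Pulse→Band F ($777M), Meridian→Band C ($892M), Solara→Band G ($907M), OrbitCom→Band A ($796M); total welfare W = $3938M.
Meridian receives Band C at value $892M, so the others get W − 892 = $3046M.
Without Meridian: best allocation of the remaining 4 bidders over all 5 bands is ClearBand→Band G ($636M), Pulse→Band F ($777M), Solara→Band C ($906M), OrbitCom→Band A ($796M), total $3115M.
VCG payment = (others' best without Meridian) − (others' welfare with Meridian) = 3115 − 3046 = $69M.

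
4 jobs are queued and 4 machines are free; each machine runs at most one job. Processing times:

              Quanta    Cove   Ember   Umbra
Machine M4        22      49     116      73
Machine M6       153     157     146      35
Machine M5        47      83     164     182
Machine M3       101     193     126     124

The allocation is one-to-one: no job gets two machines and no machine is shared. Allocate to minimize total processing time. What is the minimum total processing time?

Minimum total: 257 min

Optimal: Quanta→Machine M5 (47 min), Cove→Machine M4 (49 min), Ember→Machine M3 (126 min), Umbra→Machine M6 (35 min) — total 47+49+126+35 = 257 min.
Column-greedy (each machine in turn goes to its cheapest remaining job) gives 266 min, worse by 9.
Every other assignment is strictly worse.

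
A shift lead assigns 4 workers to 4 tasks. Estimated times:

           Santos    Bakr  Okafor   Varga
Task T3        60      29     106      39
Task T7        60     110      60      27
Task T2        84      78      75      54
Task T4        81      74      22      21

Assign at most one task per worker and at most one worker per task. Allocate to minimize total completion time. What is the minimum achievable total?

Optimal: Santos→Task T2 (84 min), Bakr→Task T3 (29 min), Okafor→Task T4 (22 min), Varga→Task T7 (27 min) — total 84+29+22+27 = 162 min.
Column-greedy (each task in turn goes to its cheapest remaining worker) gives 212 min, worse by 50.
Next-best assignment: Santos→Task T7, Bakr→Task T3, Okafor→Task T4, Varga→Task T2 = 165 min.
No other one-to-one assignment undercuts 162 min.

Minimum total: 162 min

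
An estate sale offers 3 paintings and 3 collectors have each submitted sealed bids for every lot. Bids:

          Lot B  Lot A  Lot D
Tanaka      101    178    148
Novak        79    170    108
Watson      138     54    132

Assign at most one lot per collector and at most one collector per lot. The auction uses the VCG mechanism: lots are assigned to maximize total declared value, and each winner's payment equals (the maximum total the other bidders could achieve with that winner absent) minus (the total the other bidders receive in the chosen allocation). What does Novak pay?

Novak pays $30.

Efficient allocation: Tanaka→Lot D ($148), Novak→Lot A ($170), Watson→Lot B ($138); total welfare W = $456.
Novak receives Lot A at value $170, so the others get W − 170 = $286.
Without Novak: best allocation of the remaining 2 bidders over all 3 lots is Tanaka→Lot A ($178), Watson→Lot B ($138), total $316.
VCG payment = (others' best without Novak) − (others' welfare with Novak) = 316 − 286 = $30.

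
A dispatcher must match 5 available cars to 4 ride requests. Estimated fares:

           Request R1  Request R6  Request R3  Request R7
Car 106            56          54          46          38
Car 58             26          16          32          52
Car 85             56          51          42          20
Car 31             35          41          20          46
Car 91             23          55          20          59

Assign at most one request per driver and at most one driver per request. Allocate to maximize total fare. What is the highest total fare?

Optimal: Car 85→Request R1 ($56), Car 91→Request R6 ($55), Car 106→Request R3 ($46), Car 58→Request R7 ($52) — total 56+55+46+52 = $209.
Max-entry greedy (repeatedly take the single best remaining cell) gives $198, worse by 11.
Swapping Car 106↔Car 58 (Car 106→Request R7 $38, Car 58→Request R3 $32) loses 28.

Maximum total: $209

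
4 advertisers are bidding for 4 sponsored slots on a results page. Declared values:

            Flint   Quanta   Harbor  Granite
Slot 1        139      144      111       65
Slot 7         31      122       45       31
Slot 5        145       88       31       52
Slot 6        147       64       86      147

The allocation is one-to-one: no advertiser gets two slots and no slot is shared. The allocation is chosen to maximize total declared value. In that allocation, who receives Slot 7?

Treat this as an assignment problem: match each advertiser to one slot.
Optimal: Flint→Slot 5 ($145), Quanta→Slot 7 ($122), Harbor→Slot 1 ($111), Granite→Slot 6 ($147) — total 145+122+111+147 = $525.
Column-greedy (each slot in turn goes to its best remaining advertiser) gives $481, worse by 44.
Next-best assignment: Flint→Slot 5, Quanta→Slot 1, Harbor→Slot 7, Granite→Slot 6 = $481.
Swapping Harbor↔Flint (Harbor→Slot 5 $31, Flint→Slot 1 $139) loses 86.
Checked against all permutations: $525 is optimal.
Quanta's own top slot is Slot 1 ($144), but forcing Quanta→Slot 1 and reassigning the rest optimally gives only $481 — worse by 44.

Quanta receives Slot 7.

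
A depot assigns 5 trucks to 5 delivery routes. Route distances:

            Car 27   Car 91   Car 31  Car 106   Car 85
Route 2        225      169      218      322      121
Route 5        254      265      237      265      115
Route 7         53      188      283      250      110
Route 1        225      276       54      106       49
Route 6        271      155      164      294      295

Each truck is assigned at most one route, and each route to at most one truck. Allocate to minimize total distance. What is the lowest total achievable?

Optimal: Car 27→Route 7 (53 km), Car 91→Route 2 (169 km), Car 31→Route 6 (164 km), Car 106→Route 1 (106 km), Car 85→Route 5 (115 km) — total 53+169+164+106+115 = 607 km.
Row-greedy (each truck in turn takes its cheapest remaining route) gives 648 km, worse by 41.
Next-best assignment: Car 27→Route 7, Car 91→Route 6, Car 31→Route 2, Car 106→Route 1, Car 85→Route 5 = 647 km.
Every other assignment is strictly worse.

Min total: 607 km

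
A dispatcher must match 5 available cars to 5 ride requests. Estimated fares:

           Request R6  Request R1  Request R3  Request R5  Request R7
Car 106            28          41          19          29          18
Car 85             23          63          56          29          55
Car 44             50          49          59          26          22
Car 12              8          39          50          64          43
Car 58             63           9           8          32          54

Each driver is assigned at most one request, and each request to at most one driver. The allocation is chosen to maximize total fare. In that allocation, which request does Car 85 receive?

Car 85 receives Request R7.

Optimal: Car 106→Request R1 ($41), Car 85→Request R7 ($55), Car 44→Request R3 ($59), Car 12→Request R5 ($64), Car 58→Request R6 ($63) — total 41+55+59+64+63 = $282.
Max-entry greedy (repeatedly take the single best remaining cell) gives $267, worse by 15.
Swapping Car 44↔Car 12 (Car 44→Request R5 $26, Car 12→Request R3 $50) loses 47.
Car 85's own top request is Request R1 ($63), but forcing Car 85→Request R1 and reassigning the rest optimally gives only $268 — worse by 14.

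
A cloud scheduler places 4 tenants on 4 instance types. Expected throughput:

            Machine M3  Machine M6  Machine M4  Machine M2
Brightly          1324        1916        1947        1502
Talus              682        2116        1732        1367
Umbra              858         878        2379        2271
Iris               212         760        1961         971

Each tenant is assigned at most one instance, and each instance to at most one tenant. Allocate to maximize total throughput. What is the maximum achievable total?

Max total: 7672 ops/s

Optimal: Brightly→Machine M3 (1324 ops/s), Talus→Machine M6 (2116 ops/s), Umbra→Machine M2 (2271 ops/s), Iris→Machine M4 (1961 ops/s) — total 1324+2116+2271+1961 = 7672 ops/s.
Next-best assignment: Brightly→Machine M6, Talus→Machine M3, Umbra→Machine M2, Iris→Machine M4 = 6830 ops/s.
Swapping Brightly↔Umbra (Brightly→Machine M2 1502 ops/s, Umbra→Machine M3 858 ops/s) loses 1235.
Checked against all permutations: 7672 ops/s is optimal.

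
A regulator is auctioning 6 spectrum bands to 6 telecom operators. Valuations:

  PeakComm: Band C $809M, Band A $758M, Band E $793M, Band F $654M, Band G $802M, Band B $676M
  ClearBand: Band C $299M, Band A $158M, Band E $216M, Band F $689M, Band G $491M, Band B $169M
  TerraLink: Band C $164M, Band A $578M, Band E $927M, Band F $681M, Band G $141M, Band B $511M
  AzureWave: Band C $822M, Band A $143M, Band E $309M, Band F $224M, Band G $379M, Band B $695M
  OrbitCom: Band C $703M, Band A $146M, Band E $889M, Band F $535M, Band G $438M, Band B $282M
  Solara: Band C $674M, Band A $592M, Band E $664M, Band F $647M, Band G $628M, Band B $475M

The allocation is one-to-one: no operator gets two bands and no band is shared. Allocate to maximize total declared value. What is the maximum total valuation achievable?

Maximum total: $4408M

Optimal: PeakComm→Band G ($802M), ClearBand→Band F ($689M), TerraLink→Band E ($927M), AzureWave→Band B ($695M), OrbitCom→Band C ($703M), Solara→Band A ($592M) — total 802+689+927+695+703+592 = $4408M.
No other one-to-one assignment exceeds $4408M.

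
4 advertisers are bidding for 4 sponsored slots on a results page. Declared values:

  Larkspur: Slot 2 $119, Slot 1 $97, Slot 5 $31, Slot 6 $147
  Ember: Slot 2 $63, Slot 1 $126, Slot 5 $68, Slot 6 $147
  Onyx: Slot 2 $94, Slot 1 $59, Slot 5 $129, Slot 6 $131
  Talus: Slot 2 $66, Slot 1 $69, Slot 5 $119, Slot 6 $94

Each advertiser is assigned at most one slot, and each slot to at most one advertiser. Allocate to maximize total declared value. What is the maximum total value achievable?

Maximum total: $495

Optimal: Larkspur→Slot 2 ($119), Ember→Slot 1 ($126), Onyx→Slot 6 ($131), Talus→Slot 5 ($119) — total 119+126+131+119 = $495.
Row-greedy (each advertiser in turn takes its best remaining slot) gives $468, worse by 27.
Swapping Onyx↔Larkspur (Onyx→Slot 2 $94, Larkspur→Slot 6 $147) loses 9.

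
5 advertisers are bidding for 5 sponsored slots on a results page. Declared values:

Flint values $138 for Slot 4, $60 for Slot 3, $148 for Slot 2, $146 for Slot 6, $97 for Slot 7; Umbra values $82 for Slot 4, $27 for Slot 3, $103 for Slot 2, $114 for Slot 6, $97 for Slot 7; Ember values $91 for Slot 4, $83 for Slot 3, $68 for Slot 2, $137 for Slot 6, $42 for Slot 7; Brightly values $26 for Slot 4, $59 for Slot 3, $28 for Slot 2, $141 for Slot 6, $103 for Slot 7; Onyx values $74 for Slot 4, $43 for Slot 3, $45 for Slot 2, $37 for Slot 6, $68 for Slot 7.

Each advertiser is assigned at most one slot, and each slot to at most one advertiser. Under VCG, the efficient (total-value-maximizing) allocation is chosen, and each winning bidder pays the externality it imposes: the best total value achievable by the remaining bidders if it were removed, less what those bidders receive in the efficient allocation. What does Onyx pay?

Onyx pays $12.

Efficient allocation: Flint→Slot 2 ($148), Umbra→Slot 7 ($97), Ember→Slot 3 ($83), Brightly→Slot 6 ($141), Onyx→Slot 4 ($74); total welfare W = $543.
Onyx receives Slot 4 at value $74, so the others get W − 74 = $469.
Without Onyx: best allocation of the remaining 4 bidders over all 5 slots is Flint→Slot 4 ($138), Umbra→Slot 2 ($103), Ember→Slot 6 ($137), Brightly→Slot 7 ($103), total $481.
VCG payment = (others' best without Onyx) − (others' welfare with Onyx) = 481 − 469 = $12.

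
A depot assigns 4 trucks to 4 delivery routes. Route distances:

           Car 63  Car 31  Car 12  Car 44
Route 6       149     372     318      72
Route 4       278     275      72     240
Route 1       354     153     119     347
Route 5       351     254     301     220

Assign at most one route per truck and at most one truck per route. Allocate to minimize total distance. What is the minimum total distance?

Optimal: Car 63→Route 6 (149 km), Car 31→Route 1 (153 km), Car 12→Route 4 (72 km), Car 44→Route 5 (220 km) — total 149+153+72+220 = 594 km.
Column-greedy (each route in turn goes to its cheapest remaining truck) gives 648 km, worse by 54.
Next-best assignment: Car 63→Route 5, Car 31→Route 1, Car 12→Route 4, Car 44→Route 6 = 648 km.
No other one-to-one assignment undercuts 594 km.

Minimum total: 594 km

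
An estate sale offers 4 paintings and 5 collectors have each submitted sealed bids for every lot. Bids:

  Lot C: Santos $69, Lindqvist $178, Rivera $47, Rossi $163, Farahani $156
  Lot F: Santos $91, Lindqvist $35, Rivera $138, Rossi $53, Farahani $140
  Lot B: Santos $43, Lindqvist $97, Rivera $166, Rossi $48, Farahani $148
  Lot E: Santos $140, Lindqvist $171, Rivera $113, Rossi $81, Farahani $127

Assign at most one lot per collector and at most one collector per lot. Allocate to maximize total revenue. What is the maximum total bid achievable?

Maximum total: $640

Optimal: Rossi→Lot C ($163), Farahani→Lot F ($140), Rivera→Lot B ($166), Lindqvist→Lot E ($171) — total 163+140+166+171 = $640.
Column-greedy (each lot in turn goes to its best remaining collector) gives $624, worse by 16.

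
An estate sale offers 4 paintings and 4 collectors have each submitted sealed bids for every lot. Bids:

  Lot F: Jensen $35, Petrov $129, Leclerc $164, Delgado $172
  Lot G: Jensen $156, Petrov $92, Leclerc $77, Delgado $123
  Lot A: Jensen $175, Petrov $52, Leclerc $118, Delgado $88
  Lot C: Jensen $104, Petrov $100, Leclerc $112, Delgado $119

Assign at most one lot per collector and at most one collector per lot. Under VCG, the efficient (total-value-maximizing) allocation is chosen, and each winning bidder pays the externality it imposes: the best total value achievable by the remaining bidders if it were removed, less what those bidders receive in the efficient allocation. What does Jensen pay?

Jensen pays $3.

Efficient allocation: Jensen→Lot A ($175), Petrov→Lot C ($100), Leclerc→Lot F ($164), Delgado→Lot G ($123); total welfare W = $562.
Jensen receives Lot A at value $175, so the others get W − 175 = $387.
Without Jensen: best allocation of the remaining 3 bidders over all 4 lots is Petrov→Lot C ($100), Leclerc→Lot A ($118), Delgado→Lot F ($172), total $390.
VCG payment = (others' best without Jensen) − (others' welfare with Jensen) = 390 − 387 = $3.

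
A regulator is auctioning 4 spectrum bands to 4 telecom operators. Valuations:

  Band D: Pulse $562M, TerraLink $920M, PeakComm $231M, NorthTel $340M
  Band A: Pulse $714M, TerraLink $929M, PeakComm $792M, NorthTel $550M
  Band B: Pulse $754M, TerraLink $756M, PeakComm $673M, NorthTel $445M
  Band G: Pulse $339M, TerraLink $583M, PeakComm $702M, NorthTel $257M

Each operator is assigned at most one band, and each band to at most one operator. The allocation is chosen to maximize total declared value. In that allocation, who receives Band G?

PeakComm receives Band G.

Optimal: Pulse→Band B ($754M), TerraLink→Band D ($920M), PeakComm→Band G ($702M), NorthTel→Band A ($550M) — total 754+920+702+550 = $2926M.
Row-greedy (each operator in turn takes its best remaining band) gives $2725M, worse by 201.
Next-best assignment: Pulse→Band A, TerraLink→Band D, PeakComm→Band G, NorthTel→Band B = $2781M.
PeakComm's own top band is Band A ($792M), but forcing PeakComm→Band A and reassigning the rest optimally gives only $2723M — worse by 203.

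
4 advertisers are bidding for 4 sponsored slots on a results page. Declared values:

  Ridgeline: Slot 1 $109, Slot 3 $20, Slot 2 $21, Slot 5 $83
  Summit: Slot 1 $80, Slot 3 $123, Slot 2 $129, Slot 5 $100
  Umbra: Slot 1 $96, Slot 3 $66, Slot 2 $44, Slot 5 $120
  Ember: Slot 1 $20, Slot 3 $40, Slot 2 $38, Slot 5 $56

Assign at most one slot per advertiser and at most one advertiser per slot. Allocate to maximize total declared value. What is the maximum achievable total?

Optimal: Ridgeline→Slot 1 ($109), Summit→Slot 2 ($129), Umbra→Slot 5 ($120), Ember→Slot 3 ($40) — total 109+129+120+40 = $398.
Column-greedy (each slot in turn goes to its best remaining advertiser) gives $332, worse by 66.
Checked against all permutations: $398 is optimal.

Max total: $398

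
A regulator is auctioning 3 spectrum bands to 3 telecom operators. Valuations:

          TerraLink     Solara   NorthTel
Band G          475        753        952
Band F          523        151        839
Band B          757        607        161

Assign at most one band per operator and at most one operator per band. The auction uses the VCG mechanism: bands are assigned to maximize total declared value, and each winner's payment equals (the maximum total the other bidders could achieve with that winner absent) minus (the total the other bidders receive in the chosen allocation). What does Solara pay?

Efficient allocation: TerraLink→Band B ($757M), Solara→Band G ($753M), NorthTel→Band F ($839M); total welfare W = $2349M.
Solara receives Band G at value $753M, so the others get W − 753 = $1596M.
Without Solara: best allocation of the remaining 2 bidders over all 3 bands is TerraLink→Band B ($757M), NorthTel→Band G ($952M), total $1709M.
VCG payment = (others' best without Solara) − (others' welfare with Solara) = 1709 − 1596 = $113M.

Solara pays $113M.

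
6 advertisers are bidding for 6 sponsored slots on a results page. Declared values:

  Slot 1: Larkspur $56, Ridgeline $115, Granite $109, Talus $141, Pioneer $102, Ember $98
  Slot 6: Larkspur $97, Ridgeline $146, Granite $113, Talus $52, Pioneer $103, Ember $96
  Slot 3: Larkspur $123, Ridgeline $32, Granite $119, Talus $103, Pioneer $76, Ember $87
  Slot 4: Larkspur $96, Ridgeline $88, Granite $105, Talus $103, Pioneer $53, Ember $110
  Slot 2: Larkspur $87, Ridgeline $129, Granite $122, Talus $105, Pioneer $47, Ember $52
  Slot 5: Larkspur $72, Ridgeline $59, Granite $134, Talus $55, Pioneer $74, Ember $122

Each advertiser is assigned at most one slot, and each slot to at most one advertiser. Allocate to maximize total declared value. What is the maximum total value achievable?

Max total: $740

Optimal: Larkspur→Slot 3 ($123), Ridgeline→Slot 2 ($129), Granite→Slot 5 ($134), Talus→Slot 1 ($141), Pioneer→Slot 6 ($103), Ember→Slot 4 ($110) — total 123+129+134+141+103+110 = $740.
Column-greedy (each slot in turn goes to its best remaining advertiser) gives $716, worse by 24.
Swapping Granite↔Talus (Granite→Slot 1 $109, Talus→Slot 5 $55) loses 111.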